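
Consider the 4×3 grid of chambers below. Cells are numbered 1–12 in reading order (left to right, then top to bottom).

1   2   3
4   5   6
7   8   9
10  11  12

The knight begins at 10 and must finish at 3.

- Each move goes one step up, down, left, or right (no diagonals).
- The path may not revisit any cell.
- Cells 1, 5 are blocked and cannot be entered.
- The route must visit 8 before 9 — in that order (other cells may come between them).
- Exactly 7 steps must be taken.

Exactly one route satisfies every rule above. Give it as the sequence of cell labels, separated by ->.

The waypoints must appear in the order 8, 9, with no cell reused.
Route from 10: up to 7, right to 8, down to 11, right to 12, 3× up (reaching 3) — 7 moves in all.
Check: order respected (8 at step 2, 9 at step 5); 7 moves as required.

10 -> 7 -> 8 -> 11 -> 12 -> 9 -> 6 -> 3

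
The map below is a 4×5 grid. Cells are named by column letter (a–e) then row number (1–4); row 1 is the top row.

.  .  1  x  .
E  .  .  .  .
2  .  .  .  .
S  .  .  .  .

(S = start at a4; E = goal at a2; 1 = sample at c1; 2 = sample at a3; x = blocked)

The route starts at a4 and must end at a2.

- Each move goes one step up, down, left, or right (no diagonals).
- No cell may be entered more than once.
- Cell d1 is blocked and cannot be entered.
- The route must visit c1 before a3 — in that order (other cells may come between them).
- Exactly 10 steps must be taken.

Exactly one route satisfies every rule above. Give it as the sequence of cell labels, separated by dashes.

The waypoints must appear in the order c1, a3, with no cell reused.
Route from a4: 2× right (reaching c4), 3× up (reaching c1), left to b1, 2× down (reaching b3), left to a3, up to a2 — 10 moves in all.
Check: order respected (1 at step 5, 2 at step 9); 10 moves as required.

a4 - b4 - c4 - c3 - c2 - c1 - b1 - b2 - b3 - a3 - a2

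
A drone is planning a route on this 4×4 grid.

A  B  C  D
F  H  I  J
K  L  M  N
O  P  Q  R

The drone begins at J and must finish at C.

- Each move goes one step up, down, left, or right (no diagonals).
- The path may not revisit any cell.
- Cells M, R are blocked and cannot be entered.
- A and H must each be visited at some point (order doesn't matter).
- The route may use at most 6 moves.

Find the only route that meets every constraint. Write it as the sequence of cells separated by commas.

J, I, H, F, A, B, C

The 6-move cap with required stops at A, H leaves no slack for detours.
Route from J: left 3 to F, up 1 to A, right 2 to C — 6 moves in all.
Check: all required cells visited; 6 ≤ 6 moves.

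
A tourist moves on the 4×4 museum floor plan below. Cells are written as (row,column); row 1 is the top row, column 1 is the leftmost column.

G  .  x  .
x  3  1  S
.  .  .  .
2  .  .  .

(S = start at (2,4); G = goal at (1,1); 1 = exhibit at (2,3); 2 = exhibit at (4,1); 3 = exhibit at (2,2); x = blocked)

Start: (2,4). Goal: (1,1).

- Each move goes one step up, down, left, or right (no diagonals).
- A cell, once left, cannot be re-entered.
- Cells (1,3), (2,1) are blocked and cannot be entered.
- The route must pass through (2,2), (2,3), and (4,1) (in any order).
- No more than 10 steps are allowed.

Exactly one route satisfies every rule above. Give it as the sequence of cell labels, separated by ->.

The 10-move cap with required stops at (2,2), (2,3), (4,1) leaves no slack for detours.
Route from (2,4): left 1 to (2,3), down 2 to (4,3), left 2 to (4,1), up 1 to (3,1), right 1 to (3,2), up 2 to (1,2), left 1 to (1,1) — 10 moves in all.
Check: all required cells visited; 10 ≤ 10 moves.

(2,4) -> (2,3) -> (3,3) -> (4,3) -> (4,2) -> (4,1) -> (3,1) -> (3,2) -> (2,2) -> (1,2) -> (1,1)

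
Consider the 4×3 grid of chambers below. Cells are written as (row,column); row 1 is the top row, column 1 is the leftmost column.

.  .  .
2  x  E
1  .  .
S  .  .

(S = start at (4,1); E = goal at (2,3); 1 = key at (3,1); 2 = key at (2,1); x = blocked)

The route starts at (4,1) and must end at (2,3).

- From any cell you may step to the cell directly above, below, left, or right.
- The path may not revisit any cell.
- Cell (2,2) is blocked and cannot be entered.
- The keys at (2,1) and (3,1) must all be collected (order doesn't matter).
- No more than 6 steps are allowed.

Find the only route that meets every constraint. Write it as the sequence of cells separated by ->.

(4,1) -> (3,1) -> (2,1) -> (1,1) -> (1,2) -> (1,3) -> (2,3)

The 6-move cap with required stops at (2,1), (3,1) leaves no slack for detours.
Route from (4,1): up 3 to (1,1), right 2 to (1,3), down 1 to (2,3) — 6 moves in all.
Check: all required cells visited; 6 ≤ 6 moves.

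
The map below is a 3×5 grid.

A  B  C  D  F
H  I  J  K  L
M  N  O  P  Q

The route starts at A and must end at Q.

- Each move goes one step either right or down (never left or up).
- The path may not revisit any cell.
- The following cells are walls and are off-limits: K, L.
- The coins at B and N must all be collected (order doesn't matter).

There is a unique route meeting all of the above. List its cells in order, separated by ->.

A -> B -> I -> N -> O -> P -> Q

Moves only go right or down, so the column and row indices never decrease.
Route from A: right to B, 2× down (reaching N), 3× right (reaching Q) — 6 moves in all.
Check: all required cells visited.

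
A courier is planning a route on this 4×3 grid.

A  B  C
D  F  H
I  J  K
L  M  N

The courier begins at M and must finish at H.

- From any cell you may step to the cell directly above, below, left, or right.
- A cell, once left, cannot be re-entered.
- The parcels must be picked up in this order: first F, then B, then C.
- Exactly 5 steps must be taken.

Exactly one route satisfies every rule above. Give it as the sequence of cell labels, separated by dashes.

M - J - F - B - C - H

The waypoints must appear in the order F, B, C, with no cell reused.
Route from M: 3× up (reaching B), right to C, down to H — 5 moves in all.
Check: order respected (F at step 2, B at step 3, C at step 4); 5 moves as required.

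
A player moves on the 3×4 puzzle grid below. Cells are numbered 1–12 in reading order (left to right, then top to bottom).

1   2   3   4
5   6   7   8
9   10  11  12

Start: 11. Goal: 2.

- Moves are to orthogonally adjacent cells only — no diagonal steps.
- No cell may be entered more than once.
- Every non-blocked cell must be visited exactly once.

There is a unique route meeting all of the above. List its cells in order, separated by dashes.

Need to visit all 12 open cells exactly once, starting at 11 and ending at 2.
Cell 9 has only two open neighbours (5 and 10), so the path must pass straight through it: one of those is the cell it's entered from and the other is where it exits.
Route from 11: right 1 to 12, up 2 to 4, left 1 to 3, down 1 to 7, left 1 to 6, down 1 to 10, left 1 to 9, up 2 to 1, right 1 to 2 — 11 moves in all.
Check: all 12 open cells covered.

11 - 12 - 8 - 4 - 3 - 7 - 6 - 10 - 9 - 5 - 1 - 2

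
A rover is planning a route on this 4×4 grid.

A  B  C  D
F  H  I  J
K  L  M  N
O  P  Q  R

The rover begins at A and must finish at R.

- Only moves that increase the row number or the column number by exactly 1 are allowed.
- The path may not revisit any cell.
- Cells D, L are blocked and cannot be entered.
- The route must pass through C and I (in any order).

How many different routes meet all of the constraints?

3

A right/down-only route from A to R makes exactly 3 down-moves and 3 right-moves in some order.
With no other constraints that would be C(6,3) = 20 routes.
A monotone route can only reach the required cells in the order C, I, so split there and multiply the segment counts (each segment already excludes blocked cells): A→C: 1; C→I: 1; I→R: 3; product = 3.
That gives 3 routes.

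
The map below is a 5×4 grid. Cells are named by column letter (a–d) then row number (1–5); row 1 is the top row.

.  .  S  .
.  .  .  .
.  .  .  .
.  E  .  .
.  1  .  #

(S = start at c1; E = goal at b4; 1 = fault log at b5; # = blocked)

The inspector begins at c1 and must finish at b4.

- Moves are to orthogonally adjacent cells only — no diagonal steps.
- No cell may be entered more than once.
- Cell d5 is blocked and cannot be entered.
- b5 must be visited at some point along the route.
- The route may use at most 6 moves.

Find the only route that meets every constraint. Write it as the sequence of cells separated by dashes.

c1 - c2 - c3 - c4 - c5 - b5 - b4

The 6-move cap with required stops at b5 leaves no slack for detours.
Route from c1: 4× down (reaching c5), left to b5, up to b4 — 6 moves in all.
Check: all required cells visited; 6 ≤ 6 moves.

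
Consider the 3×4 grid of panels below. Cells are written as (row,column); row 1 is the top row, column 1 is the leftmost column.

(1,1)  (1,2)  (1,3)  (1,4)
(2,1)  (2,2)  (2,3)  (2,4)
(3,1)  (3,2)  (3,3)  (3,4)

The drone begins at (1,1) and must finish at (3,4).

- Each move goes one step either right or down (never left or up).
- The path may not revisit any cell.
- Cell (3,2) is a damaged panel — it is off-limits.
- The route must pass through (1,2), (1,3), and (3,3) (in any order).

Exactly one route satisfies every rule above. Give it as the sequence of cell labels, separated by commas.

(1,1), (1,2), (1,3), (2,3), (3,3), (3,4)

Moves only go right or down, so the column and row indices never decrease.
Route from (1,1): 2× right (reaching (1,3)), 2× down (reaching (3,3)), right to (3,4) — 5 moves in all.
Check: all required cells visited.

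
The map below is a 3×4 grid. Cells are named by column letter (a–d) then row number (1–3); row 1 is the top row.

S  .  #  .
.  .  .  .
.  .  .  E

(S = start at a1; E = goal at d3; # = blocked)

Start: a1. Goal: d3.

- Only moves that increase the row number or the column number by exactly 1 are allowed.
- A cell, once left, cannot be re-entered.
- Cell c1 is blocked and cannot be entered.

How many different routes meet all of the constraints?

A right/down-only route from a1 to d3 makes exactly 2 down-moves and 3 right-moves in some order.
With no other constraints that would be C(5,2) = 10 routes.
Subtract routes through each blocked cell (inclusion–exclusion for overlaps): − through c1: 3 → 7.
That gives 7 routes.

7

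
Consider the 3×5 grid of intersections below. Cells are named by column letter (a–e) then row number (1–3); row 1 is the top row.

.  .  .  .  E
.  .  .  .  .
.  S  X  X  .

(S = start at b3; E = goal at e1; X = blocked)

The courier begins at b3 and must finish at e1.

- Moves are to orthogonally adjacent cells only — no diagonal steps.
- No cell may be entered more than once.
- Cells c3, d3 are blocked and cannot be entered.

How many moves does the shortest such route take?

5

The Manhattan distance from b3 to e1 is |3−1| + |2−5| = 5, so at least 5 moves are needed.
A route of 5 moves achieves this: b3 → b2 → b1 → c1 → d1 → e1.
Since 5 matches the lower bound, it is optimal.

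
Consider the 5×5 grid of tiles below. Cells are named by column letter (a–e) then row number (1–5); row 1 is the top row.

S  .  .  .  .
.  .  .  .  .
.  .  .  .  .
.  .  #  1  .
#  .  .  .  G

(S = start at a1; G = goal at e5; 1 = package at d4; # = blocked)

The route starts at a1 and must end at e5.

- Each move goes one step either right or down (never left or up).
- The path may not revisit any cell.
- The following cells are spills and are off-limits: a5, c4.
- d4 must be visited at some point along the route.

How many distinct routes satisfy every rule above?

20

A right/down-only route from a1 to e5 makes exactly 4 down-moves and 4 right-moves in some order.
With no other constraints that would be C(8,4) = 70 routes.
Split at d4 and multiply the segment counts (each segment already excludes blocked cells): a1→d4: 10; d4→e5: 2; product = 20.
That gives 20 routes.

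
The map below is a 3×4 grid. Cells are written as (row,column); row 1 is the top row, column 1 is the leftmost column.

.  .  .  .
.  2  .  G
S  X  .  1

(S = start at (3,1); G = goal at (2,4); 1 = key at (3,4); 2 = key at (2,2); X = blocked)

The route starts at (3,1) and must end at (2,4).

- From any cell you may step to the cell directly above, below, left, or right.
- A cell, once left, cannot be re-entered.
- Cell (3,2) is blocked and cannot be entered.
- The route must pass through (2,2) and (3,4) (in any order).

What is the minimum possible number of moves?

Any route passes through (2,2) and (3,4) in some order between (3,1) and (2,4). Summing Manhattan distances along each leg and taking the cheapest ordering ((3,1) → (2,2) → (3,4) → (2,4)) gives a lower bound of 2 + 3 + 1 = 6 moves.
A route of 6 moves achieves this: (3,1) → (2,1) → (2,2) → (2,3) → (3,3) → (3,4) → (2,4).
Since 6 matches the lower bound, it is optimal.

6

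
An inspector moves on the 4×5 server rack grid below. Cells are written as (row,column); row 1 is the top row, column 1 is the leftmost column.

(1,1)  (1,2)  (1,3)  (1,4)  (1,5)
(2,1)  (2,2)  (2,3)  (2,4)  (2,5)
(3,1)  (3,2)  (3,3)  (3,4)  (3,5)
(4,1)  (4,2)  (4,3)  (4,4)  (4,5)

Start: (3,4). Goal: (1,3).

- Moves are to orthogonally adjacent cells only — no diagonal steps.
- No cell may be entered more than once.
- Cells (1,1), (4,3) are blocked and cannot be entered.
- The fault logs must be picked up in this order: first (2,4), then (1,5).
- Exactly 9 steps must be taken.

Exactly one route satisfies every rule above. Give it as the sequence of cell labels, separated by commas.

(3,4), (3,3), (3,2), (2,2), (2,3), (2,4), (2,5), (1,5), (1,4), (1,3)

The waypoints must appear in the order (2,4), (1,5), with no cell reused.
Route from (3,4): left 2 to (3,2), up 1 to (2,2), right 3 to (2,5), up 1 to (1,5), left 2 to (1,3) — 9 moves in all.
Check: order respected ((2,4) at step 5, (1,5) at step 7); 9 moves as required.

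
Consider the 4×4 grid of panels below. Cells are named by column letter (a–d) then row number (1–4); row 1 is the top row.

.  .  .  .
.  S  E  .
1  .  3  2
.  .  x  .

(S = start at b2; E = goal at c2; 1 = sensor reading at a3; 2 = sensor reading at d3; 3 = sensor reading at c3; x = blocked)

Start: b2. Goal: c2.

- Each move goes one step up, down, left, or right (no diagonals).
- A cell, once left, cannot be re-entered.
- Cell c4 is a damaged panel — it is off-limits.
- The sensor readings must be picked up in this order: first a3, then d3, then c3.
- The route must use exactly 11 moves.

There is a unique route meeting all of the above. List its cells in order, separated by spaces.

b2 b3 a3 a2 a1 b1 c1 d1 d2 d3 c3 c2

The waypoints must appear in the order a3, d3, c3, with no cell reused.
Route from b2: down 1 to b3, left 1 to a3, up 2 to a1, right 3 to d1, down 2 to d3, left 1 to c3, up 1 to c2 — 11 moves in all.
Check: order respected (1 at step 2, 2 at step 9, 3 at step 10); 11 moves as required.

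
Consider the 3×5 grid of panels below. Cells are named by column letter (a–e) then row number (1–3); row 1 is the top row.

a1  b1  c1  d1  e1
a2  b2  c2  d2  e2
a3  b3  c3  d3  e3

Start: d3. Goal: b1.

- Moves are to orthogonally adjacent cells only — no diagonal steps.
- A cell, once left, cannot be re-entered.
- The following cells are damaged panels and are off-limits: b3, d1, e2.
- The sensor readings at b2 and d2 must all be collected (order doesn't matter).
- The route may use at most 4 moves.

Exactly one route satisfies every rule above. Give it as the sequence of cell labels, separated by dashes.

The 4-move cap with required stops at b2, d2 leaves no slack for detours.
Route from d3: up 1 to d2, left 2 to b2, up 1 to b1 — 4 moves in all.
Check: all required cells visited; 4 ≤ 4 moves.

d3 - d2 - c2 - b2 - b1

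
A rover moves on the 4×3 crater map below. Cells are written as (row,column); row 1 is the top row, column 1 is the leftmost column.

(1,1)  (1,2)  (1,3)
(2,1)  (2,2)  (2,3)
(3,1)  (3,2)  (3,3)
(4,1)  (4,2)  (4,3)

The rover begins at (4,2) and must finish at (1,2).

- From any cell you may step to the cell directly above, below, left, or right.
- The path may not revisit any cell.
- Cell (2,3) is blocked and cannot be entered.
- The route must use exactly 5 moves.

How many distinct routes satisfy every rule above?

Need simple routes of exactly 5 moves from (4,2) to (1,2) (Manhattan distance 3, so 1 moves are spent on a detour and 1 undoing it).
Enumerating: (4,2) (3,2) (2,2) (2,1) (1,1) (1,2) | (4,2) (3,2) (3,1) (2,1) (1,1) (1,2) | (4,2) (3,2) (3,1) (2,1) (2,2) (1,2) | (4,2) (4,1) (3,1) (2,1) (1,1) (1,2) | (4,2) (4,1) (3,1) (2,1) (2,2) (1,2) | (4,2) (4,1) (3,1) (3,2) (2,2) (1,2) | (4,2) (4,3) (3,3) (3,2) (2,2) (1,2).
That gives 7 routes.

7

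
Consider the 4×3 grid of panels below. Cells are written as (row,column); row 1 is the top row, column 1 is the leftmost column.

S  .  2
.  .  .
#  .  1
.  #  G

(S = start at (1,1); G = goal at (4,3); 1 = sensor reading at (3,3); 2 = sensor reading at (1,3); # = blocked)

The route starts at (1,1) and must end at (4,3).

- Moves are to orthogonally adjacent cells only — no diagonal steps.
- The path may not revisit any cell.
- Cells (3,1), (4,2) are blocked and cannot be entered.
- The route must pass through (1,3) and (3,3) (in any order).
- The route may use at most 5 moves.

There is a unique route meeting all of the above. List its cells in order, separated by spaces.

(1,1) (1,2) (1,3) (2,3) (3,3) (4,3)

Any route must reach (1,3) and (3,3) and still end at (4,3) within 5 moves, so the order of the required stops is forced.
Route from (1,1): right 2 to (1,3), down 3 to (4,3) — 5 moves in all.
Check: all required cells visited; 5 ≤ 5 moves.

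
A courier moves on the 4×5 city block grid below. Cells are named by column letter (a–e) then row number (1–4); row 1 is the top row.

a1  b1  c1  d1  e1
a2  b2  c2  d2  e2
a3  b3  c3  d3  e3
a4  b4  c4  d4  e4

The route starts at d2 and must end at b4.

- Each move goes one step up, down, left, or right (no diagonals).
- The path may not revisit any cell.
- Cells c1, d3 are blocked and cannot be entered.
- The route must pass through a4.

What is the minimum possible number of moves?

6

Any route passes through a4 somewhere between d2 and b4. Summing Manhattan distances along the two legs (d2 → a4 → b4) gives a lower bound of 5 + 1 = 6 moves.
A route of 6 moves achieves this: d2 → c2 → c3 → b3 → a3 → a4 → b4.
Since 6 matches the lower bound, it is optimal.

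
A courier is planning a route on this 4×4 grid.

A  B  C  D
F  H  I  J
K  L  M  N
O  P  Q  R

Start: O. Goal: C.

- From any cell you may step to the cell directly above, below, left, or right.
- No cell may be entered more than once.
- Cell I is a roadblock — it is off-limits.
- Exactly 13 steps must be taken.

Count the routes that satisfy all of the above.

Need simple routes of exactly 13 moves from O to C (Manhattan distance 5, so 4 moves are spent on a detour and 4 undoing it).
Enumerating: O K F A B H L P Q M N J D C | O K F A B H L P Q R N J D C | O K F A B H L M Q R N J D C.
That gives 3 routes.

3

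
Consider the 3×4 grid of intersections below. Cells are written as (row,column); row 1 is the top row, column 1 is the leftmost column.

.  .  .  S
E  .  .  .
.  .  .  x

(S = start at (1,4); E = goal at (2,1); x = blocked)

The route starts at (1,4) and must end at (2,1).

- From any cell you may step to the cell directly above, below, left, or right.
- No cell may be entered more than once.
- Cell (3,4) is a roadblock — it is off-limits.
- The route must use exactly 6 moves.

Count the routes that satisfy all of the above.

Need simple routes of exactly 6 moves from (1,4) to (2,1) (Manhattan distance 4, so 1 moves are spent on a detour and 1 undoing it).
Branch systematically from the start, pruning whenever the remaining move budget drops below the Manhattan distance to (2,1) or differs from it in parity. Grouping the completions by first move — via (2,4): 6; via (1,3): 5 — and summing: 6 + 5 = 11.
That gives 11 routes.

11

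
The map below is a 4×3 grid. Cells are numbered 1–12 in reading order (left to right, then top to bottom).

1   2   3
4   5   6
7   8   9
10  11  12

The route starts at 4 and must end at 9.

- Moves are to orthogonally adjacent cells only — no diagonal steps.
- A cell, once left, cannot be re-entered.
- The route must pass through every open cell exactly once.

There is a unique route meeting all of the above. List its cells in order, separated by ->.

4 -> 1 -> 2 -> 3 -> 6 -> 5 -> 8 -> 7 -> 10 -> 11 -> 12 -> 9

Need to visit all 12 open cells exactly once, starting at 4 and ending at 9.
Cell 3 has only two open neighbours (6 and 2), so the path must pass straight through it: one of those is the cell it's entered from and the other is where it exits.
Route from 4: up 1 to 1, right 2 to 3, down 1 to 6, left 1 to 5, down 1 to 8, left 1 to 7, down 1 to 10, right 2 to 12, up 1 to 9 — 11 moves in all.
Check: all 12 open cells covered.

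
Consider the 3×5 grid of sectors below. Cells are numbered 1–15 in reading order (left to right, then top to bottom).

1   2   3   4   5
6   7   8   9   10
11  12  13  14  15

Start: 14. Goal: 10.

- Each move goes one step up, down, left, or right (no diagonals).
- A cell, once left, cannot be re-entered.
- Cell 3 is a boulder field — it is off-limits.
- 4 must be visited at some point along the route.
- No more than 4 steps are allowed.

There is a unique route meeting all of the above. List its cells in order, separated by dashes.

14 - 9 - 4 - 5 - 10

Any route must reach 4 and still end at 10 within 4 moves, so the order of the required stops is forced.
Route from 14: up 2 to 4, right 1 to 5, down 1 to 10 — 4 moves in all.
Check: all required cells visited; 4 ≤ 4 moves.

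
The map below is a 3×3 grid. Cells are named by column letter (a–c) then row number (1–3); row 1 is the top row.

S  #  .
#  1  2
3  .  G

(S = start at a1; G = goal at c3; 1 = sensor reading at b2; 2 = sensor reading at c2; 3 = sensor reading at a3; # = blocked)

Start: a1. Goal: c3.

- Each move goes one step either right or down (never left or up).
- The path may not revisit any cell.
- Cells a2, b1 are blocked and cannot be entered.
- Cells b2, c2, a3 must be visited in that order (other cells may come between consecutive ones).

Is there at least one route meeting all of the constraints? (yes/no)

a3 lies to the left of c2, so going from c2 to a3 would need a leftward move — but moves only go right/down, so c2 cannot be visited before a3.

no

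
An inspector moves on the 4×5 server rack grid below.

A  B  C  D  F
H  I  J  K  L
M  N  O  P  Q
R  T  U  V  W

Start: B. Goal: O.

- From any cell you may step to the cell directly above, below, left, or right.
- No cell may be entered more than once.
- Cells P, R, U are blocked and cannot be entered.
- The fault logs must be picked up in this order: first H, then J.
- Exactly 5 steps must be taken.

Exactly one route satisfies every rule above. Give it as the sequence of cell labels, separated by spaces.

B A H I J O

The waypoints must appear in the order H, J, with no cell reused.
Route from B: left 1 to A, down 1 to H, right 2 to J, down 1 to O — 5 moves in all.
Check: order respected (H at step 2, J at step 4); 5 moves as required.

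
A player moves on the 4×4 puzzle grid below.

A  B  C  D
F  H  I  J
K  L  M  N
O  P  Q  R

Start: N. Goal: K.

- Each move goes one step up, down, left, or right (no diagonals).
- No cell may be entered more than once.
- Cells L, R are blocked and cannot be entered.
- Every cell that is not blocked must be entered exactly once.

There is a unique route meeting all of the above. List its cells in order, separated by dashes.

Need to visit all 14 open cells exactly once, starting at N and ending at K.
Cell P has only two open neighbours (O and Q), so the path must pass straight through it: one of those is the cell it's entered from and the other is where it exits.
Route from N: 2× up (reaching D), 3× left (reaching A), down to F, 2× right (reaching I), 2× down (reaching Q), 2× left (reaching O), up to K — 13 moves in all.
Check: all 14 open cells covered.

N - J - D - C - B - A - F - H - I - M - Q - P - O - K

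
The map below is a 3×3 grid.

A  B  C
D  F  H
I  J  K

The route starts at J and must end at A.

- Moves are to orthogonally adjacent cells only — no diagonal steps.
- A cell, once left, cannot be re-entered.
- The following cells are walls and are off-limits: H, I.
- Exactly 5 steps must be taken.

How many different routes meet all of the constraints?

0

Need simple routes of exactly 5 moves from J to A (Manhattan distance 3, so 1 moves are spent on a detour and 1 undoing it).
No route satisfies every constraint, so the count is 0.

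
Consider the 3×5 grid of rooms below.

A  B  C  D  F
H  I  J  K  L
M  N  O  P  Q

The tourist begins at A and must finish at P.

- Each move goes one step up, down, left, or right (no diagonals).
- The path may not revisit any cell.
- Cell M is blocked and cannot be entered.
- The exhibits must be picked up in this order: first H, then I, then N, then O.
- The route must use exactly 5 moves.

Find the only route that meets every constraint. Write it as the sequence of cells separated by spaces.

A H I N O P

The waypoints must appear in the order H, I, N, O, with no cell reused.
Route from A: down to H, right to I, down to N, 2× right (reaching P) — 5 moves in all.
Check: order respected (H at step 1, I at step 2, N at step 3, O at step 4); 5 moves as required.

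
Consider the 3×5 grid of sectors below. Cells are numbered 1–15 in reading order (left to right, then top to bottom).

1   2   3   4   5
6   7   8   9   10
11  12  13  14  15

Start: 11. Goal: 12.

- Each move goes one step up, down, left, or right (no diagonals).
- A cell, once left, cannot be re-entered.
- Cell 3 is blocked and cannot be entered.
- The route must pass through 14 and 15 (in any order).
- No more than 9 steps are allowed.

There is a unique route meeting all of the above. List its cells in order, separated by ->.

11 -> 6 -> 7 -> 8 -> 9 -> 10 -> 15 -> 14 -> 13 -> 12

The 9-move cap with required stops at 14, 15 leaves no slack for detours.
Route from 11: up 1 to 6, right 4 to 10, down 1 to 15, left 3 to 12 — 9 moves in all.
Check: all required cells visited; 9 ≤ 9 moves.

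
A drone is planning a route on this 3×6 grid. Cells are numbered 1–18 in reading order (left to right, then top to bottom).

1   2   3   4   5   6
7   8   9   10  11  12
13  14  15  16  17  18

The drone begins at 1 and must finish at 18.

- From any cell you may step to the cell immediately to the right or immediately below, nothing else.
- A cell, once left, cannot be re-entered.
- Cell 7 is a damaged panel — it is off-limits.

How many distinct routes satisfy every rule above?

A right/down-only route from 1 to 18 makes exactly 2 down-moves and 5 right-moves in some order.
With no other constraints that would be C(7,2) = 21 routes.
Subtract routes through each blocked cell (inclusion–exclusion for overlaps): − through 7: 6 → 15.
That gives 15 routes.

15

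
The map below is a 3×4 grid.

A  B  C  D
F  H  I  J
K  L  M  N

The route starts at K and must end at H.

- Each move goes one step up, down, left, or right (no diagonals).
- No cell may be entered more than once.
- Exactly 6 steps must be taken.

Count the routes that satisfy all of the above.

Need simple routes of exactly 6 moves from K to H (Manhattan distance 2, so 2 moves are spent on a detour and 2 undoing it).
Enumerating: K F A B C I H | K L M I C B H | K L M N J I H.
That gives 3 routes.

3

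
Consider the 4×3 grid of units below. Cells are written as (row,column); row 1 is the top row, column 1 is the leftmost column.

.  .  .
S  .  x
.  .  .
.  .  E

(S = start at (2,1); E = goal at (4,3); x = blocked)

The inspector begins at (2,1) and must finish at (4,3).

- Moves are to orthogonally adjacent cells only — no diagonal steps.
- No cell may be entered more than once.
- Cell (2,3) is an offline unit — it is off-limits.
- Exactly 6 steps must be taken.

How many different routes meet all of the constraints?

4

Need simple routes of exactly 6 moves from (2,1) to (4,3) (Manhattan distance 4, so 1 moves are spent on a detour and 1 undoing it).
Enumerating: (2,1) (1,1) (1,2) (2,2) (3,2) (4,2) (4,3) | (2,1) (1,1) (1,2) (2,2) (3,2) (3,3) (4,3) | (2,1) (3,1) (4,1) (4,2) (3,2) (3,3) (4,3) | (2,1) (2,2) (3,2) (3,1) (4,1) (4,2) (4,3).
That gives 4 routes.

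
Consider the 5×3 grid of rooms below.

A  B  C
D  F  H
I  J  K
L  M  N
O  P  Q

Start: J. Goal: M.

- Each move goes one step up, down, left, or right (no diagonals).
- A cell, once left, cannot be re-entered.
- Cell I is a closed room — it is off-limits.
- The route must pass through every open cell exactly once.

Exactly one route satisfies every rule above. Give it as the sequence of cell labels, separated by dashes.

Need to visit all 14 open cells exactly once, starting at J and ending at M.
Cell C has only two open neighbours (H and B), so the path must pass straight through it: one of those is the cell it's entered from and the other is where it exits.
Route from J: up 1 to F, left 1 to D, up 1 to A, right 2 to C, down 4 to Q, left 2 to O, up 1 to L, right 1 to M — 13 moves in all.
Check: all 14 open cells covered.

J - F - D - A - B - C - H - K - N - Q - P - O - L - M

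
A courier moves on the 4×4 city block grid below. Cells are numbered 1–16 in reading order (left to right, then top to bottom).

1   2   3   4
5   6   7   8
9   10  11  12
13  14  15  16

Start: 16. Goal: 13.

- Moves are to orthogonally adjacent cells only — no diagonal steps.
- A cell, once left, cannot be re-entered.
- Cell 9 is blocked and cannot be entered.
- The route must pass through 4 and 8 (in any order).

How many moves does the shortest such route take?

Any route passes through 4 and 8 in some order between 16 and 13. Summing Manhattan distances along each leg and taking the cheapest ordering (16 → 4 → 8 → 13) gives a lower bound of 3 + 1 + 5 = 9 moves.
A route of 9 moves achieves this: 16 → 12 → 8 → 4 → 3 → 7 → 11 → 15 → 14 → 13.
Since 9 matches the lower bound, it is optimal.

9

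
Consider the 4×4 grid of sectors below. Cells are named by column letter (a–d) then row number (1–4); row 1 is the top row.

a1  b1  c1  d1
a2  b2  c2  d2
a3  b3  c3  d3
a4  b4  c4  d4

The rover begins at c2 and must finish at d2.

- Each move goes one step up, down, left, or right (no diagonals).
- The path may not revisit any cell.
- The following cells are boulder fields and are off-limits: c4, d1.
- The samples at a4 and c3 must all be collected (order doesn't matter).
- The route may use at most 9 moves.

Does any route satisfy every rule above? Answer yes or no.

yes

One route that works: c2 → b2 → a2 → a3 → a4 → b4 → b3 → c3 → d3 → d2.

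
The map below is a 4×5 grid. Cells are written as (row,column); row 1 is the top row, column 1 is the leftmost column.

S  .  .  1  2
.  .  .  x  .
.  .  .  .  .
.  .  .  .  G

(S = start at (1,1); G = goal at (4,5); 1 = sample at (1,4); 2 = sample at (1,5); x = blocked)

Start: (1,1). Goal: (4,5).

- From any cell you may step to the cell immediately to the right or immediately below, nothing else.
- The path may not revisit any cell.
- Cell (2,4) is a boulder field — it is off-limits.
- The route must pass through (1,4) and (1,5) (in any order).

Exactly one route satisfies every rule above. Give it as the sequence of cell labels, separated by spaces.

Moves only go right or down, so the column and row indices never decrease.
Route from (1,1): right 4 to (1,5), down 3 to (4,5) — 7 moves in all.
Check: all required cells visited.

(1,1) (1,2) (1,3) (1,4) (1,5) (2,5) (3,5) (4,5)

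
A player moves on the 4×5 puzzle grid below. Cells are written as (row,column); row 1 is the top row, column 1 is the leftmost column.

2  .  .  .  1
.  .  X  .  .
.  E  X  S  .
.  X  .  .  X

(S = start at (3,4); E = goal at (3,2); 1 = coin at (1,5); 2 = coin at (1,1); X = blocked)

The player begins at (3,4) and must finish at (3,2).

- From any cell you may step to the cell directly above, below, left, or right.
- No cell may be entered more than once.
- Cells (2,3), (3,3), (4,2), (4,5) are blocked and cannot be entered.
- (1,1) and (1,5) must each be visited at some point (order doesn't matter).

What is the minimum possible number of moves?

10

Any route passes through (1,1) and (1,5) in some order between (3,4) and (3,2). Summing Manhattan distances along each leg and taking the cheapest ordering ((3,4) → (1,5) → (1,1) → (3,2)) gives a lower bound of 3 + 4 + 3 = 10 moves.
A route of 10 moves achieves this: (3,4) → (2,4) → (2,5) → (1,5) → (1,4) → (1,3) → (1,2) → (1,1) → (2,1) → (3,1) → (3,2).
Since 10 matches the lower bound, it is optimal.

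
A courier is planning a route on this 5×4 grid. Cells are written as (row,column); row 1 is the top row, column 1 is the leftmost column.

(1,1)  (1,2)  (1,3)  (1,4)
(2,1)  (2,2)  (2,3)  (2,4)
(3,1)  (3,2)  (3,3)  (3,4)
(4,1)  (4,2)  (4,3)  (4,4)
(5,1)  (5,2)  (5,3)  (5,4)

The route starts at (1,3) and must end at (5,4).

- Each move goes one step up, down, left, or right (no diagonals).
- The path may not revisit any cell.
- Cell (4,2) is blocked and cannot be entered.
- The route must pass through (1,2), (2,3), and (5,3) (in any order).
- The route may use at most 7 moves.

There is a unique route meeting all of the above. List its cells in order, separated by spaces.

The 7-move cap with required stops at (1,2), (2,3), (5,3) leaves no slack for detours.
Route from (1,3): left to (1,2), down to (2,2), right to (2,3), 3× down (reaching (5,3)), right to (5,4) — 7 moves in all.
Check: all required cells visited; 7 ≤ 7 moves.

(1,3) (1,2) (2,2) (2,3) (3,3) (4,3) (5,3) (5,4)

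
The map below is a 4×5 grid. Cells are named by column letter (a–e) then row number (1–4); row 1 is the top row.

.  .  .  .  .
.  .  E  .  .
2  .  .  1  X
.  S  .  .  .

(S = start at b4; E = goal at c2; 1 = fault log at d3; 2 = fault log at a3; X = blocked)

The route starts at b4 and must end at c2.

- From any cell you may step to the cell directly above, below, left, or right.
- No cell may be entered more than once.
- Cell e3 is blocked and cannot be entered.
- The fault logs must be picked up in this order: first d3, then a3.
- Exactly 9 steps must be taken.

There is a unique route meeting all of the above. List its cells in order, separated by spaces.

The waypoints must appear in the order d3, a3, with no cell reused.
Route from b4: right 2 to d4, up 1 to d3, left 3 to a3, up 1 to a2, right 2 to c2 — 9 moves in all.
Check: order respected (1 at step 3, 2 at step 6); 9 moves as required.

b4 c4 d4 d3 c3 b3 a3 a2 b2 c2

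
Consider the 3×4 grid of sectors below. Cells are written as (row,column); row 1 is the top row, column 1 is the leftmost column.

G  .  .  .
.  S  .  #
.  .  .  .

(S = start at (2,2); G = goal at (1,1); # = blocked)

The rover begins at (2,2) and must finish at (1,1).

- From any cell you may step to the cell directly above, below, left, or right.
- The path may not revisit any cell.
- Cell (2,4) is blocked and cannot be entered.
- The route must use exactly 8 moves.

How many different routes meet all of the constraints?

2

Need simple routes of exactly 8 moves from (2,2) to (1,1) (Manhattan distance 2, so 3 moves are spent on a detour and 3 undoing it).
Enumerating: (2,2) (1,2) (1,3) (2,3) (3,3) (3,2) (3,1) (2,1) (1,1) | (2,2) (2,1) (3,1) (3,2) (3,3) (2,3) (1,3) (1,2) (1,1).
That gives 2 routes.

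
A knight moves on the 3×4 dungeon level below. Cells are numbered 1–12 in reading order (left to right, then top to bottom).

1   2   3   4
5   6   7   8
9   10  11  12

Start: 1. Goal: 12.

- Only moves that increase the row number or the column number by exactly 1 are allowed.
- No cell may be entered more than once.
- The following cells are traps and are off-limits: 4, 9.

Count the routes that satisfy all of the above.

A right/down-only route from 1 to 12 makes exactly 2 down-moves and 3 right-moves in some order.
With no other constraints that would be C(5,2) = 10 routes.
Subtract routes through each blocked cell (inclusion–exclusion for overlaps): − through 4: 1 − through 9: 1 → 8.
That gives 8 routes.

8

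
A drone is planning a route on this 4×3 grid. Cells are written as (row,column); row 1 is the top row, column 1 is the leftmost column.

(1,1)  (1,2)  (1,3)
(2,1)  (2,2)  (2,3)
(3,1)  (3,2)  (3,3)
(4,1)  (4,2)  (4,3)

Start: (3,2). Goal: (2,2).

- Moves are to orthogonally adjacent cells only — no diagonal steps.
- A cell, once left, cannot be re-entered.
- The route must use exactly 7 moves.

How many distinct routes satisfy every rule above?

Need simple routes of exactly 7 moves from (3,2) to (2,2) (Manhattan distance 1, so 3 moves are spent on a detour and 3 undoing it).
Enumerating: (3,2) (4,2) (4,1) (3,1) (2,1) (1,1) (1,2) (2,2) | (3,2) (4,2) (4,3) (3,3) (2,3) (1,3) (1,2) (2,2) | (3,2) (3,1) (2,1) (1,1) (1,2) (1,3) (2,3) (2,2) | (3,2) (3,1) (4,1) (4,2) (4,3) (3,3) (2,3) (2,2) | (3,2) (3,3) (2,3) (1,3) (1,2) (1,1) (2,1) (2,2) | (3,2) (3,3) (4,3) (4,2) (4,1) (3,1) (2,1) (2,2).
That gives 6 routes.

6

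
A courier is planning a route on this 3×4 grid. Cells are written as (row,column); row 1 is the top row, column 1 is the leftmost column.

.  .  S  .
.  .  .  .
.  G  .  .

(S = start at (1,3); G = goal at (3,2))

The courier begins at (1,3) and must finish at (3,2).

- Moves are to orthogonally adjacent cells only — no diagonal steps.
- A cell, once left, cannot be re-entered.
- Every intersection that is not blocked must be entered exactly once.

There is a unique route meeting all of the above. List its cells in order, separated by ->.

Need to visit all 12 open cells exactly once, starting at (1,3) and ending at (3,2).
Cell (1,4) has only two open neighbours ((2,4) and (1,3)), so the path must pass straight through it: one of those is the cell it's entered from and the other is where it exits.
Route from (1,3): right 1 to (1,4), down 2 to (3,4), left 1 to (3,3), up 1 to (2,3), left 1 to (2,2), up 1 to (1,2), left 1 to (1,1), down 2 to (3,1), right 1 to (3,2) — 11 moves in all.
Check: all 12 open cells covered.

(1,3) -> (1,4) -> (2,4) -> (3,4) -> (3,3) -> (2,3) -> (2,2) -> (1,2) -> (1,1) -> (2,1) -> (3,1) -> (3,2)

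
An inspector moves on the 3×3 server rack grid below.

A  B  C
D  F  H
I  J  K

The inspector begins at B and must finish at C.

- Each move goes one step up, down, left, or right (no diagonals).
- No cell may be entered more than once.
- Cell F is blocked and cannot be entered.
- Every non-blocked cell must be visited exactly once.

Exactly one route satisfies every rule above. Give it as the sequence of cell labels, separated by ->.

Need to visit all 8 open cells exactly once, starting at B and ending at C.
Cell D has only two open neighbours (A and I), so the path must pass straight through it: one of those is the cell it's entered from and the other is where it exits.
Route from B: left to A, 2× down (reaching I), 2× right (reaching K), 2× up (reaching C) — 7 moves in all.
Check: all 8 open cells covered.

B -> A -> D -> I -> J -> K -> H -> C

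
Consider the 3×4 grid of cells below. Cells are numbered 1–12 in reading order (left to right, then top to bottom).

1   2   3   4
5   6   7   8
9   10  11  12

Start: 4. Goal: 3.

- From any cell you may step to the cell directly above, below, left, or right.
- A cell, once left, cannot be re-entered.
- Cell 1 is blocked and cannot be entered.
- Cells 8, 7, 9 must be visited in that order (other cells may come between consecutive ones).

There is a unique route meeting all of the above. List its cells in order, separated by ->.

4 -> 8 -> 7 -> 11 -> 10 -> 9 -> 5 -> 6 -> 2 -> 3

The waypoints must appear in the order 8, 7, 9, with no cell reused.
Route from 4: down 1 to 8, left 1 to 7, down 1 to 11, left 2 to 9, up 1 to 5, right 1 to 6, up 1 to 2, right 1 to 3 — 9 moves in all.
Check: order respected (8 at step 1, 7 at step 2, 9 at step 5).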